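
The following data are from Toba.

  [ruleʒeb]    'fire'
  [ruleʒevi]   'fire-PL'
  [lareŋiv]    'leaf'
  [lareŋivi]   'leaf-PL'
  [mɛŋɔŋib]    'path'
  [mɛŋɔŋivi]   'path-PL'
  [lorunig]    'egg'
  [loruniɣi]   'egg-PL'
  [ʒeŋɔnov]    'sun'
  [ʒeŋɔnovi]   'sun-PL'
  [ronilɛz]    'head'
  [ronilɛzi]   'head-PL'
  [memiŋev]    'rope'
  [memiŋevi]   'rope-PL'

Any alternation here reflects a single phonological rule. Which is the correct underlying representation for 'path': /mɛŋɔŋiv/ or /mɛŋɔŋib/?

/mɛŋɔŋib/

The root 'path' surfaces as [mɛŋɔŋib] and [mɛŋɔŋivi], with a stem-final [b] ~ [v] alternation.
The stem 'sun' ([ʒeŋɔnov], [ʒeŋɔnovi]) shows [v] unchanged in both environments, so [v] cannot be basic with [b] derived in isolation.
The alternation reflects intervocalic spirantization: voiced stops become fricatives between vowels. /b/ is underlying.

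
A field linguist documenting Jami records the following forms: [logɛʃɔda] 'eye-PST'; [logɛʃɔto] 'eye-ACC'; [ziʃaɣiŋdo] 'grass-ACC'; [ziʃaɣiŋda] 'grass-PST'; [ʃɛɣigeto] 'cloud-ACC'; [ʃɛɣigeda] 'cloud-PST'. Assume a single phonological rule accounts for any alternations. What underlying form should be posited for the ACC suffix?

The ACC suffix surfaces as [-do] and [-to], depending on the final segment of the stem.
The PST suffix, which begins with [d], is invariant after every stem; so [d] is not altered by any rule here.
The ACC suffix is therefore /-to/ underlyingly, with post-nasal voicing: voiceless stops become voiced after a nasal.

/-to/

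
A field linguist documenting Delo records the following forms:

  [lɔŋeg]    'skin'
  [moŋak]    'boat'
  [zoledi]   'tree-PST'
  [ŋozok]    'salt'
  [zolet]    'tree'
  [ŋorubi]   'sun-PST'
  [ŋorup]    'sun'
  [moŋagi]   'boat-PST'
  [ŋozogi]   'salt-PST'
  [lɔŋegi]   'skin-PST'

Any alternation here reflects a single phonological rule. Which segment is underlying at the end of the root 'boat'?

/k/

The stem for 'boat' ends in [k] in [moŋak] but [g] in [moŋagi].
But 'skin' keeps [g] in both environments ([lɔŋeg], [lɔŋegi]), so there is no rule changing /g/ to [k] in isolation.
So /k/ is underlying, and a rule of intervocalic voicing — voiceless stops become voiced between vowels — gives [g].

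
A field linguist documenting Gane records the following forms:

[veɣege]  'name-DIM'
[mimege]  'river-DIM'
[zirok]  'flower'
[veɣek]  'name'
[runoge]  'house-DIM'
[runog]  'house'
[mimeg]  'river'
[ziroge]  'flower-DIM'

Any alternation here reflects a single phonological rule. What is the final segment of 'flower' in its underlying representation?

The root 'flower' surfaces as [ziroge] and [zirok], with a stem-final [g] ~ [k] alternation.
If /g/ were underlying and a rule turned it into [k] in isolation, 'river' would also alternate; but it has [g] in both [mimege] and [mimeg].
So /k/ is underlying, and a rule of intervocalic voicing — voiceless stops become voiced between vowels — gives [g].

/k/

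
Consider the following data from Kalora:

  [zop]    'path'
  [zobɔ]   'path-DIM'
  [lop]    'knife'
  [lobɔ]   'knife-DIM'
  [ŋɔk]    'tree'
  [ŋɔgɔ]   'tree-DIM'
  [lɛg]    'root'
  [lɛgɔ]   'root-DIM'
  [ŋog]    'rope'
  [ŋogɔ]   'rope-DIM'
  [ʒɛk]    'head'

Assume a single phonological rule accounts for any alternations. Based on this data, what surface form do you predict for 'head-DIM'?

The root 'tree' surfaces as [ŋɔk] and [ŋɔgɔ], with a stem-final [k] ~ [g] alternation.
If /g/ were underlying and a rule turned it into [k] in isolation, 'root' would also alternate; but it has [g] in both [lɛg] and [lɛgɔ].
The alternation reflects intervocalic voicing: voiceless stops become voiced between vowels. /k/ is underlying.
From [ʒɛk] the stem 'head' is /ʒɛk/; between vowels this yields [ʒɛgɔ].

[ʒɛgɔ]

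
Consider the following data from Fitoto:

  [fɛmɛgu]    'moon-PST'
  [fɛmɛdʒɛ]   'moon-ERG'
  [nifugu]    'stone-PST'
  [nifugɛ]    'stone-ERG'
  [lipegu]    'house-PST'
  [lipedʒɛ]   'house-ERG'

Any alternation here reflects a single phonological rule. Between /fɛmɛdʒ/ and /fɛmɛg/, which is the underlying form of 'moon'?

In [fɛmɛgu] and [fɛmɛdʒɛ] the final segment of 'moon' alternates: [g] ~ [dʒ].
But 'stone' keeps [g] in both environments ([nifugu], [nifugɛ]), so there is no rule changing /g/ to [dʒ] before the ERG suffix.
Therefore /dʒ/ is basic and [g] is derived by depalatalization (palato-alveolar /dʒ/ becomes [g] when no front vowel follows).

/fɛmɛdʒ/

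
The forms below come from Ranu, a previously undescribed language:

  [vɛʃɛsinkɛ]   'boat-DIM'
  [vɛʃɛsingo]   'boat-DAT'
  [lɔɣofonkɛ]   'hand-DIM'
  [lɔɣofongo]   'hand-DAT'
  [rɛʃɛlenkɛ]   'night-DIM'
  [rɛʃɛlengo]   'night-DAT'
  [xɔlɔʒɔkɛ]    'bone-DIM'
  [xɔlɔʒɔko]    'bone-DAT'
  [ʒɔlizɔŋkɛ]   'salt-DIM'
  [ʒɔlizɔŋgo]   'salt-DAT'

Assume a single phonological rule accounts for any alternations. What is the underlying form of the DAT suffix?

The DAT suffix surfaces as [-go] and [-ko], depending on the final segment of the stem.
By contrast the DIM suffix keeps its initial [k] throughout — that segment must be underlying.
The DAT suffix is therefore /-go/ underlyingly, with post-vocalic devoicing: voiced stops become voiceless after a vowel.

/-go/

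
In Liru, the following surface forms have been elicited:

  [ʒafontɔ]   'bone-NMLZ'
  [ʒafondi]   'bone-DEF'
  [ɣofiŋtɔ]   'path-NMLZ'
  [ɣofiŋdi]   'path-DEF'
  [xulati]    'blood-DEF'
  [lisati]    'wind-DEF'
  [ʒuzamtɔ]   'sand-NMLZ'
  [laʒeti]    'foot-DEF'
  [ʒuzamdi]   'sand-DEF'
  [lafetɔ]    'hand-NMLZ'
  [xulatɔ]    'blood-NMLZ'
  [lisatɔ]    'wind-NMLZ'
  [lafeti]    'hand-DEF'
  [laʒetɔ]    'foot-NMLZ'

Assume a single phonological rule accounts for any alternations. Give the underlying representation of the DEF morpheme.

/-di/

The DEF suffix surfaces as [-di] and [-ti], depending on the final segment of the stem.
By contrast the NMLZ suffix keeps its initial [t] throughout — that segment must be underlying.
So the underlying form is /-di/, and voiced stops become voiceless after a vowel.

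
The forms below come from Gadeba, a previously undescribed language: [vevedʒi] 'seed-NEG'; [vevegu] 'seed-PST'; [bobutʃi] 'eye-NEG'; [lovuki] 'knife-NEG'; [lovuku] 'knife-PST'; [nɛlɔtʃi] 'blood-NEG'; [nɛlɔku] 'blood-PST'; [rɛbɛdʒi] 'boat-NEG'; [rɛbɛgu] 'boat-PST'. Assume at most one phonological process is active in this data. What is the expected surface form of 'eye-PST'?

The stem for 'blood' ends in [tʃ] in [nɛlɔtʃi] but [k] in [nɛlɔku].
If /k/ were underlying and a rule turned it into [tʃ] before the NEG suffix, 'knife' would also alternate; but it has [k] in both [lovuki] and [lovuku].
The alternation reflects depalatalization: palato-alveolar /tʃ/ and /dʒ/ become [k] and [g] when no front vowel follows. /tʃ/ is underlying.
From [bobutʃi] the stem 'eye' is /bobutʃ/; when no front vowel follows this yields [bobuku].

[bobuku]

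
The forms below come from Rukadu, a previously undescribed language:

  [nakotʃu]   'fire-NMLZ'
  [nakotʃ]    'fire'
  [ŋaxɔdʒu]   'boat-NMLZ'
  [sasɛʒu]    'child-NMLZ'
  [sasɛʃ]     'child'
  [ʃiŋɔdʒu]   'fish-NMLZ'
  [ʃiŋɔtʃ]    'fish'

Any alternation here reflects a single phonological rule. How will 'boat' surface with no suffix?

'fish' shows [dʒ] ~ [tʃ] at the end of the stem ([ʃiŋɔdʒu] vs [ʃiŋɔtʃ]).
Compare 'fire', with invariant [tʃ] in [nakotʃu] and [nakotʃ]: an analysis with underlying /tʃ/ and a rule producing [dʒ] before the NMLZ suffix would wrongly predict alternation here too.
So /dʒ/ is underlying, and a rule of word-final obstruent devoicing — voiced obstruents become voiceless word-finally — gives [tʃ].
The one attested form of 'boat', [ŋaxɔdʒu], shows underlying /ŋaxɔdʒ/. Applying the same rule word-finally gives [ŋaxɔtʃ].

[ŋaxɔtʃ]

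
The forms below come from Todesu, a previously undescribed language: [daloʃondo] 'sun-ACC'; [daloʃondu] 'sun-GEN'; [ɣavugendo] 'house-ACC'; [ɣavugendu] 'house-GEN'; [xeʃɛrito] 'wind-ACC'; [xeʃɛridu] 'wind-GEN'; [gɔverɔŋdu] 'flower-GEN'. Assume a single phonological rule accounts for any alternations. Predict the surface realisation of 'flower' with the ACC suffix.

The ACC morpheme has two allomorphs, [-do] and [-to].
By contrast the GEN suffix keeps its initial [d] throughout — that segment must be underlying.
So the underlying form is /-to/, and voiceless stops become voiced after a nasal.
After 'flower', which ends in a nasal, the suffix surfaces as [-do], giving [gɔverɔŋdo].

[gɔverɔŋdo]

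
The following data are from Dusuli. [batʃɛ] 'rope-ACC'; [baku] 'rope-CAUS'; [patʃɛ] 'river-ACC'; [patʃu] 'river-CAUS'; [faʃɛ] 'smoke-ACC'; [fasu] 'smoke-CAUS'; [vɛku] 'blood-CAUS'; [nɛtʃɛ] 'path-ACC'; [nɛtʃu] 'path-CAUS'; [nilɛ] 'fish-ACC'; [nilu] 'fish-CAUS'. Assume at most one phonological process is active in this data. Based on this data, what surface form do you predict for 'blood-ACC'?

'rope' shows [tʃ] ~ [k] at the end of the stem ([batʃɛ] vs [baku]).
The stem 'river' ([patʃɛ], [patʃu]) shows [tʃ] unchanged in both environments, so [tʃ] cannot be basic with [k] derived before the CAUS suffix.
The alternation reflects palatalization before a front vowel: /k/ and /s/ become palato-alveolar [tʃ] and [ʃ] before a front vowel. /k/ is underlying.
The one attested form of 'blood', [vɛku], shows underlying /vɛk/. Applying the same rule before a front vowel gives [vɛtʃɛ].

[vɛtʃɛ]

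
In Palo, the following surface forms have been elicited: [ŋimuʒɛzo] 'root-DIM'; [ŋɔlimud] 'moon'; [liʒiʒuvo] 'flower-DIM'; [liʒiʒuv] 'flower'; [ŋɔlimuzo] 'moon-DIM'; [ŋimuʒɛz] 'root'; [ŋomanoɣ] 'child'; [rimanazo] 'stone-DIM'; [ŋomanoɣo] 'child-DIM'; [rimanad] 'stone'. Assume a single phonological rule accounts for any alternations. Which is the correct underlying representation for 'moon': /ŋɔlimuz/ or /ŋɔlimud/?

/ŋɔlimud/

The stem for 'moon' ends in [d] in [ŋɔlimud] but [z] in [ŋɔlimuzo].
If /z/ were underlying and a rule turned it into [d] in isolation, 'root' would also alternate; but it has [z] in both [ŋimuʒɛz] and [ŋimuʒɛzo].
Therefore /d/ is basic and [z] is derived by intervocalic spirantization (voiced stops become fricatives between vowels).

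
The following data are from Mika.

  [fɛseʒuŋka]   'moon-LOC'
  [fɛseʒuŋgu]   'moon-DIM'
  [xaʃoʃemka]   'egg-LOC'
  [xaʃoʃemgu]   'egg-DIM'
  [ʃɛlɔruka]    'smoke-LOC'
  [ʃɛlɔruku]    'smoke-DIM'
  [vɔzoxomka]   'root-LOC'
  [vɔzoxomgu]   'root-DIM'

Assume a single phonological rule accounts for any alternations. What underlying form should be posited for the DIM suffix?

/-gu/

The DIM suffix surfaces as [-gu] and [-ku], depending on the final segment of the stem.
The LOC suffix, which begins with [k], is invariant after every stem; so [k] is not altered by any rule here.
The DIM suffix is therefore /-gu/ underlyingly, with post-vocalic devoicing: voiced stops become voiceless after a vowel.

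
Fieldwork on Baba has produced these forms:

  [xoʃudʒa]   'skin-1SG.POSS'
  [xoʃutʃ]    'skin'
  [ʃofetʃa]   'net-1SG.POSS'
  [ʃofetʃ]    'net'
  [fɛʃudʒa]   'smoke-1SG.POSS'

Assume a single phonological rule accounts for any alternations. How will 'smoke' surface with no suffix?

[fɛʃutʃ]

The stem for 'skin' ends in [dʒ] in [xoʃudʒa] but [tʃ] in [xoʃutʃ].
If /tʃ/ were underlying and a rule turned it into [dʒ] before the 1SG.POSS suffix, 'net' would also alternate; but it has [tʃ] in both [ʃofetʃa] and [ʃofetʃ].
The alternation reflects word-final obstruent devoicing: voiced obstruents become voiceless word-finally. /dʒ/ is underlying.
From [fɛʃudʒa] the stem 'smoke' is /fɛʃudʒ/; word-finally this yields [fɛʃutʃ].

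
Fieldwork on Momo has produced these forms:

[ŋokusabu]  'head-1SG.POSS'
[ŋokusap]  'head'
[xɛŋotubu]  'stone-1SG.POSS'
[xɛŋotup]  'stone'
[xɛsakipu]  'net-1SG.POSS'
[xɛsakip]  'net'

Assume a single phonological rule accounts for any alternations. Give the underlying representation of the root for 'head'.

/ŋokusab/

The root 'head' surfaces as [ŋokusabu] and [ŋokusap], with a stem-final [b] ~ [p] alternation.
But 'net' keeps [p] in both environments ([xɛsakipu], [xɛsakip]), so there is no rule changing /p/ to [b] before the 1SG.POSS suffix.
The underlying segment must be /b/; voiced obstruents become voiceless word-finally, yielding [p] there.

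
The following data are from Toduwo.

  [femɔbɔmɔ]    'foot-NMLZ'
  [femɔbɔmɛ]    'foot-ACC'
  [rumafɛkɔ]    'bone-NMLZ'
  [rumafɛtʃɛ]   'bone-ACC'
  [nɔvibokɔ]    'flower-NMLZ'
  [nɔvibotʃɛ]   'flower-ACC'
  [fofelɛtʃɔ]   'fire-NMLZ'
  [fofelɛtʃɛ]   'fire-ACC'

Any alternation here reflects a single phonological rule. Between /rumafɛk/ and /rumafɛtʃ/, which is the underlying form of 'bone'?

In [rumafɛkɔ] and [rumafɛtʃɛ] the final segment of 'bone' alternates: [k] ~ [tʃ].
If /tʃ/ were underlying and a rule turned it into [k] before the NMLZ suffix, 'fire' would also alternate; but it has [tʃ] in both [fofelɛtʃɔ] and [fofelɛtʃɛ].
Therefore /k/ is basic and [tʃ] is derived by palatalization before a front vowel (/k/ becomes palato-alveolar [tʃ] before a front vowel).

/rumafɛk/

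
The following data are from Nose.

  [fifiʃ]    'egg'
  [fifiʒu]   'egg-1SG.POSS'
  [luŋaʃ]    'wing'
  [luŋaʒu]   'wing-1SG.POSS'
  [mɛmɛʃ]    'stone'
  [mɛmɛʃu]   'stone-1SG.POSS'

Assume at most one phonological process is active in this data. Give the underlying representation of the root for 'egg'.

'egg' shows [ʃ] ~ [ʒ] at the end of the stem ([fifiʃ] vs [fifiʒu]).
The stem 'stone' ([mɛmɛʃ], [mɛmɛʃu]) shows [ʃ] unchanged in both environments, so [ʃ] cannot be basic with [ʒ] derived before the 1SG.POSS suffix.
The underlying segment must be /ʒ/; voiced obstruents become voiceless word-finally, yielding [ʃ] there.

/fifiʒ/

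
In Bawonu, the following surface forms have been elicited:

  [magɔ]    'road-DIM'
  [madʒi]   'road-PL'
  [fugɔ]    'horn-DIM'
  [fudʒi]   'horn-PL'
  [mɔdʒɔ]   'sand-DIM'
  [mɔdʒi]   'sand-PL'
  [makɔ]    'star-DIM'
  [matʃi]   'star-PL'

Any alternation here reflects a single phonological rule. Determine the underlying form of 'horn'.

The stem for 'horn' ends in [g] in [fugɔ] but [dʒ] in [fudʒi].
But 'sand' keeps [dʒ] in both environments ([mɔdʒɔ], [mɔdʒi]), so there is no rule changing /dʒ/ to [g] before the DIM suffix.
Therefore /g/ is basic and [dʒ] is derived by palatalization before a front vowel (/k/ and /g/ become palato-alveolar [tʃ] and [dʒ] before a front vowel).

/fug/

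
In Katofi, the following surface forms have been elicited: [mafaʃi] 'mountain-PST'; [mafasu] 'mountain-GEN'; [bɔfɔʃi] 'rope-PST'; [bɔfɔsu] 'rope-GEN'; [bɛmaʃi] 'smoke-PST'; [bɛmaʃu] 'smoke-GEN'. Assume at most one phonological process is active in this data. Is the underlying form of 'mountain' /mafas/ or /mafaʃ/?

/mafas/

The root 'mountain' surfaces as [mafaʃi] and [mafasu], with a stem-final [ʃ] ~ [s] alternation.
Compare 'smoke', with invariant [ʃ] in [bɛmaʃi] and [bɛmaʃu]: an analysis with underlying /ʃ/ and a rule producing [s] before the GEN suffix would wrongly predict alternation here too.
Therefore /s/ is basic and [ʃ] is derived by palatalization before a front vowel (/s/ becomes palato-alveolar [ʃ] before a front vowel).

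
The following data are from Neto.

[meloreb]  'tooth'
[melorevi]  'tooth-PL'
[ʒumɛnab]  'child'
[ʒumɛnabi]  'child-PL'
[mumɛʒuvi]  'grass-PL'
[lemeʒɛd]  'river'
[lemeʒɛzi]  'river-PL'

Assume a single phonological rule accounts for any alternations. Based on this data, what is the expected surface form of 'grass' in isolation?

The root 'tooth' surfaces as [meloreb] and [melorevi], with a stem-final [b] ~ [v] alternation.
The stem 'child' ([ʒumɛnab], [ʒumɛnabi]) shows [b] unchanged in both environments, so [b] cannot be basic with [v] derived before the PL suffix.
The alternation reflects word-final hardening: voiced fricatives become stops word-finally. /v/ is underlying.
The one attested form of 'grass', [mumɛʒuvi], shows underlying /mumɛʒuv/. Applying the same rule word-finally gives [mumɛʒub].

[mumɛʒub]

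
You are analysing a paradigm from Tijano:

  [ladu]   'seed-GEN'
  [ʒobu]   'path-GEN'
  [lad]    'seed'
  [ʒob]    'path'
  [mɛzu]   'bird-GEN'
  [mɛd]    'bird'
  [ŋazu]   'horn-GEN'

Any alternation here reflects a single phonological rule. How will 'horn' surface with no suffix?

[ŋad]

In [mɛzu] and [mɛd] the final segment of 'bird' alternates: [z] ~ [d].
The stem 'seed' ([ladu], [lad]) shows [d] unchanged in both environments, so [d] cannot be basic with [z] derived before the GEN suffix.
The alternation reflects word-final hardening: voiced fricatives become stops word-finally. /z/ is underlying.
From [ŋazu] the stem 'horn' is /ŋaz/; word-finally this yields [ŋad].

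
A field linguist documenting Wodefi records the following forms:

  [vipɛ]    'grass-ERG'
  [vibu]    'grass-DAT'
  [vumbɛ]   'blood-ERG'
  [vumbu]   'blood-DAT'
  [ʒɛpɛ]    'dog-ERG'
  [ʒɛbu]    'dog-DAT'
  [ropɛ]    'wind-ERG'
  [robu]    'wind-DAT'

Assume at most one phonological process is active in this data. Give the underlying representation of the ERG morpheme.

/-pɛ/

The ERG suffix surfaces as [-bɛ] and [-pɛ], depending on the final segment of the stem.
The DAT suffix, which begins with [b], is invariant after every stem; so [b] is not altered by any rule here.
So the underlying form is /-pɛ/, and voiceless stops become voiced after a nasal.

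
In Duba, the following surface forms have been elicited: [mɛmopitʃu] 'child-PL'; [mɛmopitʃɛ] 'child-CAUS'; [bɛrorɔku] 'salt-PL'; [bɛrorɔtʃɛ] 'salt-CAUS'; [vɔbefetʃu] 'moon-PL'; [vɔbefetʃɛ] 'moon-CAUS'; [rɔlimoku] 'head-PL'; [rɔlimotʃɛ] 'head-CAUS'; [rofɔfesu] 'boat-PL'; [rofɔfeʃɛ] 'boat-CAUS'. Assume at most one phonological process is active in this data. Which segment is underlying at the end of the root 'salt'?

/k/

In [bɛrorɔku] and [bɛrorɔtʃɛ] the final segment of 'salt' alternates: [k] ~ [tʃ].
Compare 'moon', with invariant [tʃ] in [vɔbefetʃu] and [vɔbefetʃɛ]: an analysis with underlying /tʃ/ and a rule producing [k] before the PL suffix would wrongly predict alternation here too.
The alternation reflects palatalization before a front vowel: /k/ and /s/ become palato-alveolar [tʃ] and [ʃ] before a front vowel. /k/ is underlying.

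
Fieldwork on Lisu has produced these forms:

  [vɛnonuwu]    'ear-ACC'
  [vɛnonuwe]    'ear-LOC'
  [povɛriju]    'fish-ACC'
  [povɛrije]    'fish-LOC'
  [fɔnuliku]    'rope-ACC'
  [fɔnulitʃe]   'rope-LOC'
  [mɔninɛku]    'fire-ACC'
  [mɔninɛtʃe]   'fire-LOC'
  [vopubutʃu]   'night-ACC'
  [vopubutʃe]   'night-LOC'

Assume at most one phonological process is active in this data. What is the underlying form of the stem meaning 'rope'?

/fɔnulik/

In [fɔnuliku] and [fɔnulitʃe] the final segment of 'rope' alternates: [k] ~ [tʃ].
But 'night' keeps [tʃ] in both environments ([vopubutʃu], [vopubutʃe]), so there is no rule changing /tʃ/ to [k] before the ACC suffix.
So /k/ is underlying, and a rule of palatalization before a front vowel — /k/ becomes palato-alveolar [tʃ] before a front vowel — gives [tʃ].
The underlying form of 'rope' is therefore /fɔnulik/.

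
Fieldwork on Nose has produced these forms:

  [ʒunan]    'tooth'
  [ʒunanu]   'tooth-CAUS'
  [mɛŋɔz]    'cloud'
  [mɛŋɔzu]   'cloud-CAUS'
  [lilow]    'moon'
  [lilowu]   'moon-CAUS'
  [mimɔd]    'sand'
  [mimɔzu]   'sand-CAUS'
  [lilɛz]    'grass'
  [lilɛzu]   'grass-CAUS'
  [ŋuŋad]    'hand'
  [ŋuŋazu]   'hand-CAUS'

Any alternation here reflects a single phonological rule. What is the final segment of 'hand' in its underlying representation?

/d/

The root 'hand' surfaces as [ŋuŋad] and [ŋuŋazu], with a stem-final [d] ~ [z] alternation.
The stem 'cloud' ([mɛŋɔz], [mɛŋɔzu]) shows [z] unchanged in both environments, so [z] cannot be basic with [d] derived in isolation.
So /d/ is underlying, and a rule of intervocalic spirantization — voiced stops become fricatives between vowels — gives [z].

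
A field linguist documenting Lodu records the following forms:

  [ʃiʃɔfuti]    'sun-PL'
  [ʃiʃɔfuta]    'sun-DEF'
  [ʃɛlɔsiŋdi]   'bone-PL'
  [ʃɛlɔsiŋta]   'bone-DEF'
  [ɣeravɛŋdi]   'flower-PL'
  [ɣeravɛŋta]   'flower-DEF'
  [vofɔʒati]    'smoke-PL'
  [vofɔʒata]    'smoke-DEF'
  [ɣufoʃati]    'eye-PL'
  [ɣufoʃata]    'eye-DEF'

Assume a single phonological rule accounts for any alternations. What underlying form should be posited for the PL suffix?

/-di/

The PL suffix surfaces as [-di] and [-ti], depending on the final segment of the stem.
By contrast the DEF suffix keeps its initial [t] throughout — that segment must be underlying.
The PL suffix is therefore /-di/ underlyingly, with post-vocalic devoicing: voiced stops become voiceless after a vowel.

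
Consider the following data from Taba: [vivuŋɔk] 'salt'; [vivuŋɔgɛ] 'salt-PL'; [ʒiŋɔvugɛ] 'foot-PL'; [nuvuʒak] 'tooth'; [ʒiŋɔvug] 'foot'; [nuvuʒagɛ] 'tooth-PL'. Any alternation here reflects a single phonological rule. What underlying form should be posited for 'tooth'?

'tooth' shows [k] ~ [g] at the end of the stem ([nuvuʒak] vs [nuvuʒagɛ]).
But 'foot' keeps [g] in both environments ([ʒiŋɔvug], [ʒiŋɔvugɛ]), so there is no rule changing /g/ to [k] in isolation.
Therefore /k/ is basic and [g] is derived by intervocalic voicing (voiceless stops become voiced between vowels).

/nuvuʒak/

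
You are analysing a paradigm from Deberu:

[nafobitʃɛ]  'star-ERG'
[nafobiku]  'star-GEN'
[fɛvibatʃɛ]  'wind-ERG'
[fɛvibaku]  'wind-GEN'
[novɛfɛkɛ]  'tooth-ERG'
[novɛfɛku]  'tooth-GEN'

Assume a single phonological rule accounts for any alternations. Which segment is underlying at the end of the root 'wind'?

'wind' shows [tʃ] ~ [k] at the end of the stem ([fɛvibatʃɛ] vs [fɛvibaku]).
But 'tooth' keeps [k] in both environments ([novɛfɛkɛ], [novɛfɛku]), so there is no rule changing /k/ to [tʃ] before the ERG suffix.
The underlying segment must be /tʃ/; palato-alveolar /tʃ/ becomes [k] when no front vowel follows, yielding [k] there.

/tʃ/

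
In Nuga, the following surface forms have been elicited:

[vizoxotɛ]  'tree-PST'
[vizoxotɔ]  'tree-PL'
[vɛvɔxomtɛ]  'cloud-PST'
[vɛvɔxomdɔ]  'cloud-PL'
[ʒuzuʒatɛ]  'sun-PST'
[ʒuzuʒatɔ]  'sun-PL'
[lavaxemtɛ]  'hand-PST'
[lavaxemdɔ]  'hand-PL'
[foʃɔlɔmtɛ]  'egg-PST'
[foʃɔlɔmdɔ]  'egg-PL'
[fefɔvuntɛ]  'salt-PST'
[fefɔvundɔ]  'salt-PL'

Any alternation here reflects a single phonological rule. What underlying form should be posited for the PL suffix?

The PL suffix surfaces as [-dɔ] and [-tɔ], depending on the final segment of the stem.
By contrast the PST suffix keeps its initial [t] throughout — that segment must be underlying.
The PL suffix is therefore /-dɔ/ underlyingly, with post-vocalic devoicing: voiced stops become voiceless after a vowel.

/-dɔ/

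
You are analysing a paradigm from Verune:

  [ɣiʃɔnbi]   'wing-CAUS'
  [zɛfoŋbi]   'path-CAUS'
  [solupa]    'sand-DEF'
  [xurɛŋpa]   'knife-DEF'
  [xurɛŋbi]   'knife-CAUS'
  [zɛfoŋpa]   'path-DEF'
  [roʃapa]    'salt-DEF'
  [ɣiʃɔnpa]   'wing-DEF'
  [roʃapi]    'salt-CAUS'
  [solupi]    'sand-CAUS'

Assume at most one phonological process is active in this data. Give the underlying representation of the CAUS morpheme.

/-bi/

The CAUS suffix surfaces as [-bi] and [-pi], depending on the final segment of the stem.
By contrast the DEF suffix keeps its initial [p] throughout — that segment must be underlying.
The CAUS suffix is therefore /-bi/ underlyingly, with post-vocalic devoicing: voiced stops become voiceless after a vowel.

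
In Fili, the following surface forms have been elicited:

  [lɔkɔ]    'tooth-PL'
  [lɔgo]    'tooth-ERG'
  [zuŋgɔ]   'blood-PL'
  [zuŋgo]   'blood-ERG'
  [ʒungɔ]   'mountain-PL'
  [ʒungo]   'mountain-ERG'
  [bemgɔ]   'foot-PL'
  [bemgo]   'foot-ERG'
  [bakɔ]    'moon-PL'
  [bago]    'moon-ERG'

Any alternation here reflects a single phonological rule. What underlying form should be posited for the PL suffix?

/-kɔ/

The PL suffix surfaces as [-gɔ] and [-kɔ], depending on the final segment of the stem.
By contrast the ERG suffix keeps its initial [g] throughout — that segment must be underlying.
So the underlying form is /-kɔ/, and voiceless stops become voiced after a nasal.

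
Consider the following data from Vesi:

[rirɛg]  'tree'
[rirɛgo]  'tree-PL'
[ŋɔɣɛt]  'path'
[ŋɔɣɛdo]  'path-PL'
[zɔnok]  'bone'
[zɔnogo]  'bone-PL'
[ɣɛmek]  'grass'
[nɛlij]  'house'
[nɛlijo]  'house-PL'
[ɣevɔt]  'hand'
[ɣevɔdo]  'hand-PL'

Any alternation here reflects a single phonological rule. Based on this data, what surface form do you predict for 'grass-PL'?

'bone' shows [k] ~ [g] at the end of the stem ([zɔnok] vs [zɔnogo]).
The stem 'tree' ([rirɛg], [rirɛgo]) shows [g] unchanged in both environments, so [g] cannot be basic with [k] derived in isolation.
The underlying segment must be /k/; voiceless stops become voiced between vowels, yielding [g] there.
The one attested form of 'grass', [ɣɛmek], shows underlying /ɣɛmek/. Applying the same rule between vowels gives [ɣɛmego].

[ɣɛmego]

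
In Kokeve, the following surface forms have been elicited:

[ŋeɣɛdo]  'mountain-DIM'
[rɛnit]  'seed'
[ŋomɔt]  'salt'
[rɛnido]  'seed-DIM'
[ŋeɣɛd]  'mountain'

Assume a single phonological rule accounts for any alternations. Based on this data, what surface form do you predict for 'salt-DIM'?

[ŋomɔdo]

The stem for 'seed' ends in [t] in [rɛnit] but [d] in [rɛnido].
If /d/ were underlying and a rule turned it into [t] in isolation, 'mountain' would also alternate; but it has [d] in both [ŋeɣɛd] and [ŋeɣɛdo].
So /t/ is underlying, and a rule of intervocalic voicing — voiceless stops become voiced between vowels — gives [d].
From [ŋomɔt] the stem 'salt' is /ŋomɔt/; between vowels this yields [ŋomɔdo].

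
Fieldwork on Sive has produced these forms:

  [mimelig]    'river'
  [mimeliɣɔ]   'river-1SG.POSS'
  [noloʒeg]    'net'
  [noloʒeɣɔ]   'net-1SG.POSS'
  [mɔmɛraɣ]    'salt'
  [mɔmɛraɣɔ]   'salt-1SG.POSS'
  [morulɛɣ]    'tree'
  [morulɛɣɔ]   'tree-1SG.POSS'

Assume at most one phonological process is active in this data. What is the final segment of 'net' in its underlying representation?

/g/

In [noloʒeg] and [noloʒeɣɔ] the final segment of 'net' alternates: [g] ~ [ɣ].
Compare 'salt', with invariant [ɣ] in [mɔmɛraɣ] and [mɔmɛraɣɔ]: an analysis with underlying /ɣ/ and a rule producing [g] in isolation would wrongly predict alternation here too.
Therefore /g/ is basic and [ɣ] is derived by intervocalic spirantization (voiced stops become fricatives between vowels).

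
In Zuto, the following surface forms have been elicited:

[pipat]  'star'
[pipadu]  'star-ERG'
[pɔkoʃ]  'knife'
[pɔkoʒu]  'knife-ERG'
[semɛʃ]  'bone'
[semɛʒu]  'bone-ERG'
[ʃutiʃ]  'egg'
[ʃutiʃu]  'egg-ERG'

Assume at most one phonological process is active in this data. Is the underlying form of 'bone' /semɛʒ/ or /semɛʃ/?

'bone' shows [ʃ] ~ [ʒ] at the end of the stem ([semɛʃ] vs [semɛʒu]).
But 'egg' keeps [ʃ] in both environments ([ʃutiʃ], [ʃutiʃu]), so there is no rule changing /ʃ/ to [ʒ] before the ERG suffix.
So /ʒ/ is underlying, and a rule of word-final obstruent devoicing — voiced obstruents become voiceless word-finally — gives [ʃ].

/semɛʒ/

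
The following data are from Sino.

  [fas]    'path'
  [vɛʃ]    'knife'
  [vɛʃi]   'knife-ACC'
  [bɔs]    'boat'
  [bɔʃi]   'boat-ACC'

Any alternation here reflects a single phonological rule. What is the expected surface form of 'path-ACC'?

'boat' shows [s] ~ [ʃ] at the end of the stem ([bɔs] vs [bɔʃi]).
If /ʃ/ were underlying and a rule turned it into [s] in isolation, 'knife' would also alternate; but it has [ʃ] in both [vɛʃ] and [vɛʃi].
So /s/ is underlying, and a rule of palatalization before a front vowel — /s/ becomes palato-alveolar [ʃ] before a front vowel — gives [ʃ].
The one attested form of 'path', [fas], shows underlying /fas/. Applying the same rule before a front vowel gives [faʃi].

[faʃi]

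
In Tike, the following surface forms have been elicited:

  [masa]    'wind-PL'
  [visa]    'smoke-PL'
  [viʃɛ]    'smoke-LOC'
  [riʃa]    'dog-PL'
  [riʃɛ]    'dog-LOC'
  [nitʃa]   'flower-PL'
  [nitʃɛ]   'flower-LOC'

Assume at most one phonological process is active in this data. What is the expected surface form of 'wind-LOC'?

[maʃɛ]

The stem for 'smoke' ends in [s] in [visa] but [ʃ] in [viʃɛ].
If /ʃ/ were underlying and a rule turned it into [s] before the PL suffix, 'dog' would also alternate; but it has [ʃ] in both [riʃa] and [riʃɛ].
Therefore /s/ is basic and [ʃ] is derived by palatalization before a front vowel (/s/ becomes palato-alveolar [ʃ] before a front vowel).
The one attested form of 'wind', [masa], shows underlying /mas/. Applying the same rule before a front vowel gives [maʃɛ].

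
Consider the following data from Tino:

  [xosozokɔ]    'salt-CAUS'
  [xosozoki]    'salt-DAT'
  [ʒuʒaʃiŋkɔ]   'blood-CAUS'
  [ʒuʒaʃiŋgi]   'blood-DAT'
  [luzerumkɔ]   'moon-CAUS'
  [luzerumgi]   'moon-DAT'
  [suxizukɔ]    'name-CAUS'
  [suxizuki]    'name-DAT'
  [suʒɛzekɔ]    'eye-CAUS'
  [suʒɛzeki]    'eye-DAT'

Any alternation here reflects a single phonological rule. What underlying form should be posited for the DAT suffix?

The DAT morpheme has two allomorphs, [-gi] and [-ki].
The CAUS suffix, which begins with [k], is invariant after every stem; so [k] is not altered by any rule here.
So the underlying form is /-gi/, and voiced stops become voiceless after a vowel.

/-gi/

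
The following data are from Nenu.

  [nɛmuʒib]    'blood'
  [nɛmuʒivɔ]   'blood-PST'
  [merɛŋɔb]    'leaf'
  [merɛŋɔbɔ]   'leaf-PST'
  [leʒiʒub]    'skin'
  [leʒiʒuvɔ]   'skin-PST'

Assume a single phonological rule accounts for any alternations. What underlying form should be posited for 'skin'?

In [leʒiʒub] and [leʒiʒuvɔ] the final segment of 'skin' alternates: [b] ~ [v].
Compare 'leaf', with invariant [b] in [merɛŋɔb] and [merɛŋɔbɔ]: an analysis with underlying /b/ and a rule producing [v] before the PST suffix would wrongly predict alternation here too.
The underlying segment must be /v/; voiced fricatives become stops word-finally, yielding [b] there.

/leʒiʒuv/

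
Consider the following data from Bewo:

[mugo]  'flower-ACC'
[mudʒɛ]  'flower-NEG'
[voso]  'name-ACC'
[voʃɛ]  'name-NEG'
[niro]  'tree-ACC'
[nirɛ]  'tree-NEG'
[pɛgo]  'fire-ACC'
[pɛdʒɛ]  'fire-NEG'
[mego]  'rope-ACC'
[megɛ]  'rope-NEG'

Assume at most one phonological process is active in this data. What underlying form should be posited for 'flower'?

/mudʒ/

'flower' shows [g] ~ [dʒ] at the end of the stem ([mugo] vs [mudʒɛ]).
If /g/ were underlying and a rule turned it into [dʒ] before the NEG suffix, 'rope' would also alternate; but it has [g] in both [mego] and [megɛ].
The underlying segment must be /dʒ/; palato-alveolar /dʒ/ and /ʃ/ become [g] and [s] when no front vowel follows, yielding [g] there.
The underlying form of 'flower' is therefore /mudʒ/.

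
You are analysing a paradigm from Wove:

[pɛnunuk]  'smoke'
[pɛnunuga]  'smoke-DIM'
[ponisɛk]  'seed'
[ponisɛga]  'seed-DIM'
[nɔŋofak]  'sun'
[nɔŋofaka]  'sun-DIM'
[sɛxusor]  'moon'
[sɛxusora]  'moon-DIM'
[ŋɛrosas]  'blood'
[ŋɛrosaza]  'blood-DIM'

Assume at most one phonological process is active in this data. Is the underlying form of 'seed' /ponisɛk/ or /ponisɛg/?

/ponisɛg/

'seed' shows [k] ~ [g] at the end of the stem ([ponisɛk] vs [ponisɛga]).
If /k/ were underlying and a rule turned it into [g] before the DIM suffix, 'sun' would also alternate; but it has [k] in both [nɔŋofak] and [nɔŋofaka].
The alternation reflects word-final obstruent devoicing: voiced obstruents become voiceless word-finally. /g/ is underlying.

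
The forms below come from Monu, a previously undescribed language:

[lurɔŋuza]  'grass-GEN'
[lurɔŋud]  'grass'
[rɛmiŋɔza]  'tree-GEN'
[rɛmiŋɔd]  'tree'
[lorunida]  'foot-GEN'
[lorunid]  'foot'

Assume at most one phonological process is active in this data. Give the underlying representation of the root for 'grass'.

The stem for 'grass' ends in [z] in [lurɔŋuza] but [d] in [lurɔŋud].
If /d/ were underlying and a rule turned it into [z] before the GEN suffix, 'foot' would also alternate; but it has [d] in both [lorunida] and [lorunid].
The alternation reflects word-final hardening: voiced fricatives become stops word-finally. /z/ is underlying.

/lurɔŋuz/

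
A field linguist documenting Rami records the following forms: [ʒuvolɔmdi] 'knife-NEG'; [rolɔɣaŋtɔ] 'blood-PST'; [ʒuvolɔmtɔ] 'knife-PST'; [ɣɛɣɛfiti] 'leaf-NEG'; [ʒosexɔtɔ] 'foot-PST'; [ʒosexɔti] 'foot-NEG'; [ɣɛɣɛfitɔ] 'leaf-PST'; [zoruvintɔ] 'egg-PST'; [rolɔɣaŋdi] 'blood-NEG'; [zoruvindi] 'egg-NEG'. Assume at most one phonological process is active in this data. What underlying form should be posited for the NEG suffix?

The NEG suffix surfaces as [-di] and [-ti], depending on the final segment of the stem.
By contrast the PST suffix keeps its initial [t] throughout — that segment must be underlying.
The NEG suffix is therefore /-di/ underlyingly, with post-vocalic devoicing: voiced stops become voiceless after a vowel.

/-di/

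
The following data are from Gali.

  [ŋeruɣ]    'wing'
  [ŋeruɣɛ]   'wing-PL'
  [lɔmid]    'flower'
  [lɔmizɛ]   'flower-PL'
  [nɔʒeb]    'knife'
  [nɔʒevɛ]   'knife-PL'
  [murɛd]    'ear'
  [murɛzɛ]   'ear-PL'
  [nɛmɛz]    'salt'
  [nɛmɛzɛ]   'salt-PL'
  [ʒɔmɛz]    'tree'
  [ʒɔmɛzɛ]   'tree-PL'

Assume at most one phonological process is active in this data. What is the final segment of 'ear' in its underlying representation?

'ear' shows [d] ~ [z] at the end of the stem ([murɛd] vs [murɛzɛ]).
But 'salt' keeps [z] in both environments ([nɛmɛz], [nɛmɛzɛ]), so there is no rule changing /z/ to [d] in isolation.
The underlying segment must be /d/; voiced stops become fricatives between vowels, yielding [z] there.

/d/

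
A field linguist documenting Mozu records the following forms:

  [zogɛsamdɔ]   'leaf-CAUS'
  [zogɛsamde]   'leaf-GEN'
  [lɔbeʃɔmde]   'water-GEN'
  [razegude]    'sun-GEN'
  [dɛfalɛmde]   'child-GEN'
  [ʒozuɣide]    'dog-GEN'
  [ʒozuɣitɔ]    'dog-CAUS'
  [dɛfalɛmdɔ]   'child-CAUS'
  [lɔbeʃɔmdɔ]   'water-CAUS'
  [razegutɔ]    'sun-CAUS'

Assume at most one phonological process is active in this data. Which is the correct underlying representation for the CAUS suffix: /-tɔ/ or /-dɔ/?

The CAUS suffix surfaces as [-dɔ] and [-tɔ], depending on the final segment of the stem.
By contrast the GEN suffix keeps its initial [d] throughout — that segment must be underlying.
So the underlying form is /-tɔ/, and voiceless stops become voiced after a nasal.

/-tɔ/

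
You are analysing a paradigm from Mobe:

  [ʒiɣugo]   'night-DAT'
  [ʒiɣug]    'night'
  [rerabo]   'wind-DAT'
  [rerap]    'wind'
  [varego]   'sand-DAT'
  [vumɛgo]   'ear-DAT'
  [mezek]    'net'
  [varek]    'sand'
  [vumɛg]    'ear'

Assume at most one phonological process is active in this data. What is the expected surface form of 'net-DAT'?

The stem for 'sand' ends in [k] in [varek] but [g] in [varego].
But 'ear' keeps [g] in both environments ([vumɛg], [vumɛgo]), so there is no rule changing /g/ to [k] in isolation.
So /k/ is underlying, and a rule of intervocalic voicing — voiceless stops become voiced between vowels — gives [g].
The one attested form of 'net', [mezek], shows underlying /mezek/. Applying the same rule between vowels gives [mezego].

[mezego]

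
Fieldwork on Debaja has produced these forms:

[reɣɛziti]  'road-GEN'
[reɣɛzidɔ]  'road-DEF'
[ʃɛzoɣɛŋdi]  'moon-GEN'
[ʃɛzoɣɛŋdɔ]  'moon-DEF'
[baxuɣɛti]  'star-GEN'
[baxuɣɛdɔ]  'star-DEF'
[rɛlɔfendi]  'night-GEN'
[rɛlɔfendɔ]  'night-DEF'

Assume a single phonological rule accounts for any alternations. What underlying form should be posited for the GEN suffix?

The GEN morpheme has two allomorphs, [-di] and [-ti].
By contrast the DEF suffix keeps its initial [d] throughout — that segment must be underlying.
So the underlying form is /-ti/, and voiceless stops become voiced after a nasal.

/-ti/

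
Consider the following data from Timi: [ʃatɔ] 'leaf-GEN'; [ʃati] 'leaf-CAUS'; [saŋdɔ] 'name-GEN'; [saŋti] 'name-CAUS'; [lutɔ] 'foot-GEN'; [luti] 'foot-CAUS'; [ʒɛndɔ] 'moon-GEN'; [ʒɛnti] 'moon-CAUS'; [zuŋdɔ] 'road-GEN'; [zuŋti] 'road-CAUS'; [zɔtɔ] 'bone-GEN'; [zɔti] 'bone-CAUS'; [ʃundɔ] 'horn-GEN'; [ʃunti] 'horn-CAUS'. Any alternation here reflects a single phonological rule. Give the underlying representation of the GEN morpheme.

/-dɔ/

The GEN suffix surfaces as [-dɔ] and [-tɔ], depending on the final segment of the stem.
The CAUS suffix, which begins with [t], is invariant after every stem; so [t] is not altered by any rule here.
The GEN suffix is therefore /-dɔ/ underlyingly, with post-vocalic devoicing: voiced stops become voiceless after a vowel.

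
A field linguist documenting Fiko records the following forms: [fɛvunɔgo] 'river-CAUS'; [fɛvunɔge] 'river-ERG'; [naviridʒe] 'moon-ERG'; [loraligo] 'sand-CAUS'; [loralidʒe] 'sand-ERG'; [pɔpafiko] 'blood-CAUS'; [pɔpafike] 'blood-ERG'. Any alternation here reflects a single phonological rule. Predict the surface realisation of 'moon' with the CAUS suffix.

[navirigo]

The stem for 'sand' ends in [g] in [loraligo] but [dʒ] in [loralidʒe].
Compare 'river', with invariant [g] in [fɛvunɔgo] and [fɛvunɔge]: an analysis with underlying /g/ and a rule producing [dʒ] before the ERG suffix would wrongly predict alternation here too.
The alternation reflects depalatalization: palato-alveolar /dʒ/ becomes [g] when no front vowel follows. /dʒ/ is underlying.
From [naviridʒe] the stem 'moon' is /naviridʒ/; when no front vowel follows this yields [navirigo].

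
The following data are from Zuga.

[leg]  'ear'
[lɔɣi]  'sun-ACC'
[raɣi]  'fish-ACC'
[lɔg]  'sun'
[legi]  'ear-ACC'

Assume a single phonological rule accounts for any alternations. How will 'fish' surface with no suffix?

[rag]

In [lɔg] and [lɔɣi] the final segment of 'sun' alternates: [g] ~ [ɣ].
The stem 'ear' ([leg], [legi]) shows [g] unchanged in both environments, so [g] cannot be basic with [ɣ] derived before the ACC suffix.
The alternation reflects word-final hardening: voiced fricatives become stops word-finally. /ɣ/ is underlying.
From [raɣi] the stem 'fish' is /raɣ/; word-finally this yields [rag].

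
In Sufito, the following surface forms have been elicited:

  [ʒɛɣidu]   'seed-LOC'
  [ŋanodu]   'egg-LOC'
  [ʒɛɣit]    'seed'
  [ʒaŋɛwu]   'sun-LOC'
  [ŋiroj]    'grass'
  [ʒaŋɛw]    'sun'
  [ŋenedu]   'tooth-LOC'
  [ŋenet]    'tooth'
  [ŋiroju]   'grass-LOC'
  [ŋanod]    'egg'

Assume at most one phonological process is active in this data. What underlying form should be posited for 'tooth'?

/ŋenet/

The root 'tooth' surfaces as [ŋenet] and [ŋenedu], with a stem-final [t] ~ [d] alternation.
Compare 'egg', with invariant [d] in [ŋanod] and [ŋanodu]: an analysis with underlying /d/ and a rule producing [t] in isolation would wrongly predict alternation here too.
Therefore /t/ is basic and [d] is derived by intervocalic voicing (voiceless stops become voiced between vowels).
Hence 'tooth' is /ŋenet/ underlyingly.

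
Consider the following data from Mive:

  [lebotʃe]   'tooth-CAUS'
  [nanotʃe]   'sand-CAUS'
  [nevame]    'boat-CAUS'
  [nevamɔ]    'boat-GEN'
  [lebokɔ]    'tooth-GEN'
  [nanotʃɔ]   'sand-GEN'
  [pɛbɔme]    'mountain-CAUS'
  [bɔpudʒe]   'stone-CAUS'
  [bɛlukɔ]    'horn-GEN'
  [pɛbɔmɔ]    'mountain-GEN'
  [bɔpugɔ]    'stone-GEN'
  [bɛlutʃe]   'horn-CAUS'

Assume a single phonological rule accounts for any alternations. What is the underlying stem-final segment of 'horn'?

The stem for 'horn' ends in [tʃ] in [bɛlutʃe] but [k] in [bɛlukɔ].
But 'sand' keeps [tʃ] in both environments ([nanotʃe], [nanotʃɔ]), so there is no rule changing /tʃ/ to [k] before the GEN suffix.
Therefore /k/ is basic and [tʃ] is derived by palatalization before a front vowel (/k/ and /g/ become palato-alveolar [tʃ] and [dʒ] before a front vowel).

/k/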